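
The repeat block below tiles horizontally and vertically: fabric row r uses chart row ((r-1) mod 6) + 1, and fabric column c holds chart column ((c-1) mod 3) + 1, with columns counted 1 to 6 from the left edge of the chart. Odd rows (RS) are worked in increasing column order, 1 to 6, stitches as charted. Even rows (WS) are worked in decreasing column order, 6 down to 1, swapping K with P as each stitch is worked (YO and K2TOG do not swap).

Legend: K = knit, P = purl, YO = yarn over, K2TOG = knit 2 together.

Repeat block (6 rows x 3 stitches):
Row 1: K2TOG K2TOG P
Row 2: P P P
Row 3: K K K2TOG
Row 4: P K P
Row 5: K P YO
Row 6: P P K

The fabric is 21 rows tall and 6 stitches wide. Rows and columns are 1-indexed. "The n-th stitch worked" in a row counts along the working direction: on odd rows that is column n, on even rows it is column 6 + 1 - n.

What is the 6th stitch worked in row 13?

Stitch:
P

Derivation:
For row 13: chart row = ((13-1) mod 6) + 1 = 1; this is a RS (odd) row.
Chart row 1 tiled across columns 1-6: K2TOG K2TOG P K2TOG K2TOG P
Right side: take the tiled row as-is (worked left to right from column 1).
The 6th stitch worked is P.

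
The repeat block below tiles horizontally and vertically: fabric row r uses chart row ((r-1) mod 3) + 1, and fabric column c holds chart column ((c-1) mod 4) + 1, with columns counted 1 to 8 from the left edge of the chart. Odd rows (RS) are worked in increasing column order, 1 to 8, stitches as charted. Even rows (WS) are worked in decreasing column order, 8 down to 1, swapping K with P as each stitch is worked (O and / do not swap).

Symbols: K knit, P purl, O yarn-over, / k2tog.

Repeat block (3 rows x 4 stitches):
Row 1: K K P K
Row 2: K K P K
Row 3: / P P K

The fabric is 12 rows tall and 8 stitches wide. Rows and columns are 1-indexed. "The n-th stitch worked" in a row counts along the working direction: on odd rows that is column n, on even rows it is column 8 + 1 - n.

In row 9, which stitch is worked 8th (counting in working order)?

For row 9: chart row = ((9-1) mod 3) + 1 = 3; this is a RS (odd) row.
Chart row 3 tiled across columns 1-8: / P P K / P P K
Right side: take the tiled row as-is (worked left to right from column 1).
The 8th stitch worked is K.

== STITCH ==
K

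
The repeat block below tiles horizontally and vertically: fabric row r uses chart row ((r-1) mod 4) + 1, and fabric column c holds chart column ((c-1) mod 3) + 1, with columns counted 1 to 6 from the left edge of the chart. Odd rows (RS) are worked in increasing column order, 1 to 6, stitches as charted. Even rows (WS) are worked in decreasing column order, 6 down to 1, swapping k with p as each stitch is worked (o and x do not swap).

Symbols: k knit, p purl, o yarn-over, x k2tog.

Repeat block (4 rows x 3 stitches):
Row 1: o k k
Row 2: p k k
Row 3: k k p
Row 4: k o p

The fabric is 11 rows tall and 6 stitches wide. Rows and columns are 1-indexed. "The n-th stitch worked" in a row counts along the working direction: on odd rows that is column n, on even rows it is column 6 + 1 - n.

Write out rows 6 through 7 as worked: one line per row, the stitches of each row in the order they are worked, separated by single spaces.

Rows as worked:
p p k p p k
k k p k k p

Derivation:
Row 6: chart row 2, WS - tiled (columns 1-6): p k k p k k; work from column 6 back to 1 with k<->p swapped.
Row 7: chart row 3, RS - tile across columns 1-6 and work as-is.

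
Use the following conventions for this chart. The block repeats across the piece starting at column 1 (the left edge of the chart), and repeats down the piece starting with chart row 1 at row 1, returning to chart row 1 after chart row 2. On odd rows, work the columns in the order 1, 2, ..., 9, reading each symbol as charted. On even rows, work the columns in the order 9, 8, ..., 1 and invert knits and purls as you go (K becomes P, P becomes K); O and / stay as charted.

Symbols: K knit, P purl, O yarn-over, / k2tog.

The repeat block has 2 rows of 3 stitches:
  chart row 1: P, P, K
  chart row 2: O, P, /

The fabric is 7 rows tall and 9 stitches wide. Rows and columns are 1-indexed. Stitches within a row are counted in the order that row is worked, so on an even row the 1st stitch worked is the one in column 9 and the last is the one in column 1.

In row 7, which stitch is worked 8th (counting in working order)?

== STITCH ==
P

Derivation:
Row 7: (7-1) mod 2 = 0, so use chart row 1. Odd row -> RS.
Chart row 1 tiled across columns 1-9: P P K P P K P P K
RS row: no reversal, no swap; stitch n worked = column n.
The 8th stitch worked is P.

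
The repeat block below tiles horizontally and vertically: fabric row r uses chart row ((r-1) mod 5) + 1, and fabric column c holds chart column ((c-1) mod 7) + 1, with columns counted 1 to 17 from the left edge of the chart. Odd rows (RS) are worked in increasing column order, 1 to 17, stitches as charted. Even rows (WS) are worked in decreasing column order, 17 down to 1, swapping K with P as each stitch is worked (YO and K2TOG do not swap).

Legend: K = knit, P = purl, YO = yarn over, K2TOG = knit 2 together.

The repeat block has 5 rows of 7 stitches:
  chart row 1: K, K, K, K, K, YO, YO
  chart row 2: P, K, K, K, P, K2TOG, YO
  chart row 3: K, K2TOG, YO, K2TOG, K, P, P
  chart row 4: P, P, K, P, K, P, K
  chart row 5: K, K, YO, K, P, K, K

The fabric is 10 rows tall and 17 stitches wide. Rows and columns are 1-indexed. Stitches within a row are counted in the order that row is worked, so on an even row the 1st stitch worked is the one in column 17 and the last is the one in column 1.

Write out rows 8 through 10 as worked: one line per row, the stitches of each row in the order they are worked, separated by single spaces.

Row 8: chart row 3, WS - tiled (columns 1-17): K K2TOG YO K2TOG K P P K K2TOG YO K2TOG K P P K K2TOG YO; work from column 17 back to 1 with K<->P swapped.
Row 9: chart row 4, RS - tile across columns 1-17 and work as-is.
Row 10: chart row 5, WS - tiled (columns 1-17): K K YO K P K K K K YO K P K K K K YO; work from column 17 back to 1 with K<->P swapped.

Rows as worked:
YO K2TOG P K K P K2TOG YO K2TOG P K K P K2TOG YO K2TOG P
P P K P K P K P P K P K P K P P K
YO P P P P K P YO P P P P K P YO P P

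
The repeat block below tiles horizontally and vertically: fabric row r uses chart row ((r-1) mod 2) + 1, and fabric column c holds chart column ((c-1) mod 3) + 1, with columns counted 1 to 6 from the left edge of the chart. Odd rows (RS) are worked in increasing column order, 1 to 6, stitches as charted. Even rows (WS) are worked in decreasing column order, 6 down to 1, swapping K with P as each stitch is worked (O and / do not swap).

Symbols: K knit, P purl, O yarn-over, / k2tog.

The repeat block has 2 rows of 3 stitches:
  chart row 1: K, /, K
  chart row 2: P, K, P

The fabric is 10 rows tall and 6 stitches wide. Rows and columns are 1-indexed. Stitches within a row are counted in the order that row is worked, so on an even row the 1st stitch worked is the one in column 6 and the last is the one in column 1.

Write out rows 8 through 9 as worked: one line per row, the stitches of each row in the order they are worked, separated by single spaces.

Row 8: chart row 2, WS - tiled (columns 1-6): P K P P K P; work from column 6 back to 1 with K<->P swapped.
Row 9: chart row 1, RS - tile across columns 1-6 and work as-is.

Result:
K P K K P K
K / K K / K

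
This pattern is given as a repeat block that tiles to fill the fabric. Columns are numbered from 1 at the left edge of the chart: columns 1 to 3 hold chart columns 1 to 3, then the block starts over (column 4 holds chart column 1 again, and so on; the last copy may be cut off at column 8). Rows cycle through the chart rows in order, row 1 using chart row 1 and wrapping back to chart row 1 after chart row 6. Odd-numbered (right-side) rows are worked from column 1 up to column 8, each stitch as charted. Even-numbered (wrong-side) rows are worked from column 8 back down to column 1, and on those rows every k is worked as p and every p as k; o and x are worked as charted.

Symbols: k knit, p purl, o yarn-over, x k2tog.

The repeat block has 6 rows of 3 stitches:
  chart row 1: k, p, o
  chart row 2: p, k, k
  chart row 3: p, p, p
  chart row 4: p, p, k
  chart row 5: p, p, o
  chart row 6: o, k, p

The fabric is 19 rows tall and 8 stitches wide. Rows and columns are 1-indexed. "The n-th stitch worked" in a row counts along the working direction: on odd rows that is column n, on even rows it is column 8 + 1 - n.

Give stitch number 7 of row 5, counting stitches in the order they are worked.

For row 5: chart row = ((5-1) mod 6) + 1 = 5; this is a RS (odd) row.
Chart row 5 tiled across columns 1-8: p p o p p o p p
Right side: take the tiled row as-is (worked left to right from column 1).
Counting 7 along the worked row gives p.

Result:
p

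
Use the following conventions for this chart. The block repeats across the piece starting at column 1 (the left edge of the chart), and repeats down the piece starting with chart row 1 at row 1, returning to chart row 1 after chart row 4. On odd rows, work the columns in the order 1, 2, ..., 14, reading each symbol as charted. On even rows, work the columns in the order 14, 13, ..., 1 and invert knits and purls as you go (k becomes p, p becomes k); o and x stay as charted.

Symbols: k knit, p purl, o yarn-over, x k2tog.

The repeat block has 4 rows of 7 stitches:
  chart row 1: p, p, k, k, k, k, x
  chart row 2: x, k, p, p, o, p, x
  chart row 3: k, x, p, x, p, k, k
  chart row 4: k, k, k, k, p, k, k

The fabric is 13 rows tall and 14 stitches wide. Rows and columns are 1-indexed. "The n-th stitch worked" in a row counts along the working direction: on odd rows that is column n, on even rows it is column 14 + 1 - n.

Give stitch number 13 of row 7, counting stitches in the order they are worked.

Row 7: (7-1) mod 4 = 2, so use chart row 3. Odd row -> RS.
Chart row 3 tiled across columns 1-14: k x p x p k k k x p x p k k
Right side: take the tiled row as-is (worked left to right from column 1).
Stitch 13 in working order -> k

== STITCH ==
k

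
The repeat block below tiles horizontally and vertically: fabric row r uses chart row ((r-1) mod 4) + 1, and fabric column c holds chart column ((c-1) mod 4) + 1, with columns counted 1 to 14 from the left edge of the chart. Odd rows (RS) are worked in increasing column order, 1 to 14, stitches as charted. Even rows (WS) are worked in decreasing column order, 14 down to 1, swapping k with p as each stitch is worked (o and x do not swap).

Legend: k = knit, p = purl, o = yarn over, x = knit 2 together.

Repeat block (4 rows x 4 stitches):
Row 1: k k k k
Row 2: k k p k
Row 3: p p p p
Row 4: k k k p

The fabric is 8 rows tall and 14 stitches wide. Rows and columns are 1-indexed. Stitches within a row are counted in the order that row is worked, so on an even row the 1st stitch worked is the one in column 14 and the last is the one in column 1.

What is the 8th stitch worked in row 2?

Result:
k

Derivation:
Row 2 uses chart row ((2-1) mod 4)+1 = 2. Row 2 is even, so WS.
Chart row 2 tiled across columns 1-14: k k p k k k p k k k p k k k
Wrong side: read the tiled row from column 14 down to 1 and exchange k with p (leave o, x).
Row 2 as worked: p p p k p p p k p p p k p p
Counting 8 along the worked row gives k.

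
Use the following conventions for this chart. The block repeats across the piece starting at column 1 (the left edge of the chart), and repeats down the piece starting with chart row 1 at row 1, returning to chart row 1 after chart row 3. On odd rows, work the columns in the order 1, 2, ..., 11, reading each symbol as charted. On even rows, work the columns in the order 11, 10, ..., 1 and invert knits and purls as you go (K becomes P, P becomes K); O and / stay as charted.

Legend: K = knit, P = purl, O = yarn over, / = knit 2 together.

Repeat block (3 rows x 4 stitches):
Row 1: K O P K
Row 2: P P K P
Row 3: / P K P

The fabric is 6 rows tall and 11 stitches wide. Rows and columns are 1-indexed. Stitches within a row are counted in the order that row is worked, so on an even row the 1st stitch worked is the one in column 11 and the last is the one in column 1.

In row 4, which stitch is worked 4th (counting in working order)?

Stitch:
P

Derivation:
Row 4 uses chart row ((4-1) mod 3)+1 = 1. Row 4 is even, so WS.
Chart row 1 tiled across columns 1-11: K O P K K O P K K O P
Wrong side: read the tiled row from column 11 down to 1 and exchange K with P (leave O, /).
Row 4 as worked: K O P P K O P P K O P
The 4th stitch worked is P.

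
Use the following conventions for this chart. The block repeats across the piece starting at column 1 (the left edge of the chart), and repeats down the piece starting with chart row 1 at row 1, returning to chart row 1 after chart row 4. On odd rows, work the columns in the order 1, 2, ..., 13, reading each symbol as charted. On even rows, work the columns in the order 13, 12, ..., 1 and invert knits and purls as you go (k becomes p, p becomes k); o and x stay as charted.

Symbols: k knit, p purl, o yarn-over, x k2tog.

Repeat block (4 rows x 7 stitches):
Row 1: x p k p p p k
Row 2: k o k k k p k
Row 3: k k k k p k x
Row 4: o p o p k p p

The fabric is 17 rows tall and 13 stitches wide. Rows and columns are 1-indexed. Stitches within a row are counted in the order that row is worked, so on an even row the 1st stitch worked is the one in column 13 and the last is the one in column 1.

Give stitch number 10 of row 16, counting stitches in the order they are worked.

Result:
k

Derivation:
For row 16: chart row = ((16-1) mod 4) + 1 = 4; this is a WS (even) row.
Chart row 4 tiled across columns 1-13: o p o p k p p o p o p k p
WS: work from column 13 back to column 1 (reverse the tiled row), swapping k<->p (o and x unchanged).
Row 16 as worked: k p k o k o k k p k o k o
Stitch 10 in working order -> k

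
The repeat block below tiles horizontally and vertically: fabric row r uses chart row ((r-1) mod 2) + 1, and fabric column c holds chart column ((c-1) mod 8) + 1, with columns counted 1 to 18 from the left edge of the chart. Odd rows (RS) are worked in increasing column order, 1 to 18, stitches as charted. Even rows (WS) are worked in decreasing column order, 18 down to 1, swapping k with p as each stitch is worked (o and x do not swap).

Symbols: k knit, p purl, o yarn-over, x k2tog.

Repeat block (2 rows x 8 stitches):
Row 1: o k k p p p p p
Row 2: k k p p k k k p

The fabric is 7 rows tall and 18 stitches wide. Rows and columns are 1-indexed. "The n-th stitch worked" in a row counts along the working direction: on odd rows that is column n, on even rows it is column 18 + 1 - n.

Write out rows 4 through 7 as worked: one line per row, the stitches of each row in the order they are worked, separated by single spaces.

Row 4: chart row 2, WS - tiled (columns 1-18): k k p p k k k p k k p p k k k p k k; work from column 18 back to 1 with k<->p swapped.
Row 5: chart row 1, RS - tile across columns 1-18 and work as-is.
Row 6: chart row 2, WS - tiled (columns 1-18): k k p p k k k p k k p p k k k p k k; work from column 18 back to 1 with k<->p swapped.
Row 7: chart row 1, RS - tile across columns 1-18 and work as-is.

Rows as worked:
p p k p p p k k p p k p p p k k p p
o k k p p p p p o k k p p p p p o k
p p k p p p k k p p k p p p k k p p
o k k p p p p p o k k p p p p p o k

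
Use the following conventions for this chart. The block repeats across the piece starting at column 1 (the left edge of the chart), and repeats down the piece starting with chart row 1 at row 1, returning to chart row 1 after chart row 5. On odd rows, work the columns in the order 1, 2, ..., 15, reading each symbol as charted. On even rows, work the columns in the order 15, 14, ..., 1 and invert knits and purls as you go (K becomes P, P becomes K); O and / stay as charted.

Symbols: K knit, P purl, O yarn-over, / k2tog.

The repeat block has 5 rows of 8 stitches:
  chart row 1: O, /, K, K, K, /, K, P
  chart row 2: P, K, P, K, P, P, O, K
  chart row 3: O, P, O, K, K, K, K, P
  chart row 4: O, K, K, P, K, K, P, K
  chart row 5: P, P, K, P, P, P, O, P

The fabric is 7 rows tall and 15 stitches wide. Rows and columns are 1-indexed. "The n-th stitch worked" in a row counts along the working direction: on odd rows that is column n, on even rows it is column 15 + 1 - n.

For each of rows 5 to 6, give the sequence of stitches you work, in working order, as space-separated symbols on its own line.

Result:
P P K P P P O P P P K P P P O
P / P P P / O K P / P P P / O

Derivation:
Row 5: chart row 5, RS - tile across columns 1-15 and work as-is.
Row 6: chart row 1, WS - tiled (columns 1-15): O / K K K / K P O / K K K / K; work from column 15 back to 1 with K<->P swapped.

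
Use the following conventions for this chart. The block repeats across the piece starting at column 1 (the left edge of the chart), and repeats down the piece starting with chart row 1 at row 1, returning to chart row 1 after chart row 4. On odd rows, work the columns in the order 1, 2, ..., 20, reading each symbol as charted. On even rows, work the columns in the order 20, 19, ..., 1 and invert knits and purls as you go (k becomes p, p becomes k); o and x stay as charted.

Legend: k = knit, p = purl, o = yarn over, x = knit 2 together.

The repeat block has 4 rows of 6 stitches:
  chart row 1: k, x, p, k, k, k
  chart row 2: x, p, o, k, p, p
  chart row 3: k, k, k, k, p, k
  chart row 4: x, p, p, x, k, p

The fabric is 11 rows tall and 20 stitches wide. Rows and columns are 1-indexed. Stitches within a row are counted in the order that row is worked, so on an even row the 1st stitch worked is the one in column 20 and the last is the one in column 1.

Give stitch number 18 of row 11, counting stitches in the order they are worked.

Result:
k

Derivation:
Row 11: (11-1) mod 4 = 2, so use chart row 3. Odd row -> RS.
Chart row 3 tiled across columns 1-20: k k k k p k k k k k p k k k k k p k k k
Right side: take the tiled row as-is (worked left to right from column 1).
Counting 18 along the worked row gives k.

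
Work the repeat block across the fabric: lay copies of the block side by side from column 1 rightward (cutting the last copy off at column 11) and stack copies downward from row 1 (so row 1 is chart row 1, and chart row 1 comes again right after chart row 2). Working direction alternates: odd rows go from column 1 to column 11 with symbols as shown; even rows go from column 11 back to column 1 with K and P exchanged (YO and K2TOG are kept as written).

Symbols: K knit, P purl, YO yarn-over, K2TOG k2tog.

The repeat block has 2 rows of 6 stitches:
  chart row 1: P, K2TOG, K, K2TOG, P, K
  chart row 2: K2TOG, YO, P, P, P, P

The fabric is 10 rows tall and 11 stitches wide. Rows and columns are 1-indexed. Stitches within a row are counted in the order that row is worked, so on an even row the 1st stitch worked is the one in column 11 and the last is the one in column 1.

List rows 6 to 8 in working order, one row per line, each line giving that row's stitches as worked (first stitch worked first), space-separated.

Row 6: chart row 2, WS - tiled (columns 1-11): K2TOG YO P P P P K2TOG YO P P P; work from column 11 back to 1 with K<->P swapped.
Row 7: chart row 1, RS - tile across columns 1-11 and work as-is.
Row 8: chart row 2, WS - tiled (columns 1-11): K2TOG YO P P P P K2TOG YO P P P; work from column 11 back to 1 with K<->P swapped.

Result:
K K K YO K2TOG K K K K YO K2TOG
P K2TOG K K2TOG P K P K2TOG K K2TOG P
K K K YO K2TOG K K K K YO K2TOG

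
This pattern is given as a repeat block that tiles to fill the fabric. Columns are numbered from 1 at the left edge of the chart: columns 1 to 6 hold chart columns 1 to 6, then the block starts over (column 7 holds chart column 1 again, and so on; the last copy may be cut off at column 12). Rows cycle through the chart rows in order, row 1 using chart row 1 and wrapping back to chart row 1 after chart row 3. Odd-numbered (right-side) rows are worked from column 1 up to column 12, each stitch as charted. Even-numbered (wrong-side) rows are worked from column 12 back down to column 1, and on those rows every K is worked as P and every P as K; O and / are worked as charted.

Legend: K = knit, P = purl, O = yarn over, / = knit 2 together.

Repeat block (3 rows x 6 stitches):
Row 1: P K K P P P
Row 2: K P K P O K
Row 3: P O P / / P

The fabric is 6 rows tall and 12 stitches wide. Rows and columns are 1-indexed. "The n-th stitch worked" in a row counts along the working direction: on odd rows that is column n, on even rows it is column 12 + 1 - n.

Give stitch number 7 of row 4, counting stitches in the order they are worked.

For row 4: chart row = ((4-1) mod 3) + 1 = 1; this is a WS (even) row.
Chart row 1 tiled across columns 1-12: P K K P P P P K K P P P
WS row: flip the tiled sequence (start at column 12) and apply K<->P; O and / stay.
Row 4 as worked: K K K P P K K K K P P K
Stitch 7 in working order -> K

Result:
K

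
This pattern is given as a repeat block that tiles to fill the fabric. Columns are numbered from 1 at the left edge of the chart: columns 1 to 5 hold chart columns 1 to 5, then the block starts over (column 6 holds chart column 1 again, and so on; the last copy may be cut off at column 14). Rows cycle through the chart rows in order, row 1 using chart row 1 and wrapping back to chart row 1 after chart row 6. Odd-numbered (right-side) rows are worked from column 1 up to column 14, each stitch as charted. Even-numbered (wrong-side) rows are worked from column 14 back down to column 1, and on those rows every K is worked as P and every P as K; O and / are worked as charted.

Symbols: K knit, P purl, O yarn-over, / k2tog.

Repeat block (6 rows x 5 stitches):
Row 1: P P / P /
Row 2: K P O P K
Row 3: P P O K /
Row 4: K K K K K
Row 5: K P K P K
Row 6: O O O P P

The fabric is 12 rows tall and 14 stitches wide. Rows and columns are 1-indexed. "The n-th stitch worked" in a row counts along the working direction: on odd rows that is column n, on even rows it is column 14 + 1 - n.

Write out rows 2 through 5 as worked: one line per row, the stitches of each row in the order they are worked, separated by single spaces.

Row 2: chart row 2, WS - tiled (columns 1-14): K P O P K K P O P K K P O P; work from column 14 back to 1 with K<->P swapped.
Row 3: chart row 3, RS - tile across columns 1-14 and work as-is.
Row 4: chart row 4, WS - tiled (columns 1-14): K K K K K K K K K K K K K K; work from column 14 back to 1 with K<->P swapped.
Row 5: chart row 5, RS - tile across columns 1-14 and work as-is.

== ROWS AS WORKED ==
K O K P P K O K P P K O K P
P P O K / P P O K / P P O K
P P P P P P P P P P P P P P
K P K P K K P K P K K P K P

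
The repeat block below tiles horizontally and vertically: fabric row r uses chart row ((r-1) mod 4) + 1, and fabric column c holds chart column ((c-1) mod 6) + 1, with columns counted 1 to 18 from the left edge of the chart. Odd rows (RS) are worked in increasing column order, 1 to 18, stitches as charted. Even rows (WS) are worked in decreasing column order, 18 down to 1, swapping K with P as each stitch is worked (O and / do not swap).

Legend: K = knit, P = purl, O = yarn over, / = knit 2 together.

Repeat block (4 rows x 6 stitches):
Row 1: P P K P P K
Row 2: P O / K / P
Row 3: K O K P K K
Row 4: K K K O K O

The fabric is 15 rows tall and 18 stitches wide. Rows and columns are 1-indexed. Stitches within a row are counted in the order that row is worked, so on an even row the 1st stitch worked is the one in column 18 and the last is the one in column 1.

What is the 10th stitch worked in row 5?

Result:
P

Derivation:
For row 5: chart row = ((5-1) mod 4) + 1 = 1; this is a RS (odd) row.
Chart row 1 tiled across columns 1-18: P P K P P K P P K P P K P P K P P K
RS row: no reversal, no swap; stitch n worked = column n.
Counting 10 along the worked row gives P.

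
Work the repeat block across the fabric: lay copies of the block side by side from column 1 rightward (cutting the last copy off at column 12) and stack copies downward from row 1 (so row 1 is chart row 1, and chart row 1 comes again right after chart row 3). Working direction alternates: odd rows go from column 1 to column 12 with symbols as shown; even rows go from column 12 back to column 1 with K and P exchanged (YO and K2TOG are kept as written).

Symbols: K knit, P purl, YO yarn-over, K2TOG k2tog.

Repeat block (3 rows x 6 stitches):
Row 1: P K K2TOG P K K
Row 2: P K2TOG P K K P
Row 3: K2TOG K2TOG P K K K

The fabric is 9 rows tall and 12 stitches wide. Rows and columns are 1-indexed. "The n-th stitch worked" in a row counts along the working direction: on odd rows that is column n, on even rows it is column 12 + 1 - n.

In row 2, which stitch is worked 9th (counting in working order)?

Row 2 uses chart row ((2-1) mod 3)+1 = 2. Row 2 is even, so WS.
Chart row 2 tiled across columns 1-12: P K2TOG P K K P P K2TOG P K K P
Wrong side: read the tiled row from column 12 down to 1 and exchange K with P (leave YO, K2TOG).
Row 2 as worked: K P P K K2TOG K K P P K K2TOG K
Counting 9 along the worked row gives P.

Stitch:
P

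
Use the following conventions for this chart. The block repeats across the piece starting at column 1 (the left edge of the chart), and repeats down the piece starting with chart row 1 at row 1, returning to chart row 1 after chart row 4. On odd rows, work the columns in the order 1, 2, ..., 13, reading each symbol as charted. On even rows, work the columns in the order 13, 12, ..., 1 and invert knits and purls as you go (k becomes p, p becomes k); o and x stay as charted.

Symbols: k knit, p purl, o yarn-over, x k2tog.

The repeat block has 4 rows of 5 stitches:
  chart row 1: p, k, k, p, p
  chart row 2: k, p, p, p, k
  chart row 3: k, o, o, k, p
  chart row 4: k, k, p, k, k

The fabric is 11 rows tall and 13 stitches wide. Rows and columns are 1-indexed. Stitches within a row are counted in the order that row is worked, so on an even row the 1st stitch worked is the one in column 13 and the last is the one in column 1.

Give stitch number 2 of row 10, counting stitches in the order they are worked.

Stitch:
k

Derivation:
Row 10: (10-1) mod 4 = 1, so use chart row 2. Even row -> WS.
Chart row 2 tiled across columns 1-13: k p p p k k p p p k k p p
WS: work from column 13 back to column 1 (reverse the tiled row), swapping k<->p (o and x unchanged).
Row 10 as worked: k k p p k k k p p k k k p
Counting 2 along the worked row gives k.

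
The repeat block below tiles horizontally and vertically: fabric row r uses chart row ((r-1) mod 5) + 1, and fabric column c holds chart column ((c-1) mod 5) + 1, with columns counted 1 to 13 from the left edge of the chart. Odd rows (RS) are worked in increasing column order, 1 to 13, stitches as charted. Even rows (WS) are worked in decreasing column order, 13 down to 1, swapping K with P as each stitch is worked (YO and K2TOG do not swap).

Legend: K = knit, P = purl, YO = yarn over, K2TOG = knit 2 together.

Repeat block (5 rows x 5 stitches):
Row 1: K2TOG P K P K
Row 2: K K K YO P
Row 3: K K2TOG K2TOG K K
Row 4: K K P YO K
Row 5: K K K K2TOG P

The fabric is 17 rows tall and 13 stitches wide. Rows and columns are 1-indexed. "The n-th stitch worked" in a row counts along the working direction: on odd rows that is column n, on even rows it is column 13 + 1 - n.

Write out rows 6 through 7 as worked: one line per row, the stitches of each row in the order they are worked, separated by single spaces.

Row 6: chart row 1, WS - tiled (columns 1-13): K2TOG P K P K K2TOG P K P K K2TOG P K; work from column 13 back to 1 with K<->P swapped.
Row 7: chart row 2, RS - tile across columns 1-13 and work as-is.

Rows as worked:
P K K2TOG P K P K K2TOG P K P K K2TOG
K K K YO P K K K YO P K K K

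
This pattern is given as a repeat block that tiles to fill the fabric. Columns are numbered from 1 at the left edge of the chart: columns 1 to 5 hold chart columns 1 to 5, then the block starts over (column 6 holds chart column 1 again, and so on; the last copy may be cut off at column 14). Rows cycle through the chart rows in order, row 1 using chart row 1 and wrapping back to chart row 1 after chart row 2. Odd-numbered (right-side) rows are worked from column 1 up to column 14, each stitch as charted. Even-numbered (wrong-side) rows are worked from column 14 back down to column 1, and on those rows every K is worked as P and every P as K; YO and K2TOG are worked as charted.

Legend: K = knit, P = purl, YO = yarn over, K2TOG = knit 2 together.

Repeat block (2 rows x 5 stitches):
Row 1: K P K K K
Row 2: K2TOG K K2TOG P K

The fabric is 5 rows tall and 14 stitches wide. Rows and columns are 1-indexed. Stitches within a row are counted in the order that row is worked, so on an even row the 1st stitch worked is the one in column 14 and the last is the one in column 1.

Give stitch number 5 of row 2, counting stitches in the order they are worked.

Row 2: (2-1) mod 2 = 1, so use chart row 2. Even row -> WS.
Chart row 2 tiled across columns 1-14: K2TOG K K2TOG P K K2TOG K K2TOG P K K2TOG K K2TOG P
Wrong side: read the tiled row from column 14 down to 1 and exchange K with P (leave YO, K2TOG).
Row 2 as worked: K K2TOG P K2TOG P K K2TOG P K2TOG P K K2TOG P K2TOG
Counting 5 along the worked row gives P.

Stitch:
P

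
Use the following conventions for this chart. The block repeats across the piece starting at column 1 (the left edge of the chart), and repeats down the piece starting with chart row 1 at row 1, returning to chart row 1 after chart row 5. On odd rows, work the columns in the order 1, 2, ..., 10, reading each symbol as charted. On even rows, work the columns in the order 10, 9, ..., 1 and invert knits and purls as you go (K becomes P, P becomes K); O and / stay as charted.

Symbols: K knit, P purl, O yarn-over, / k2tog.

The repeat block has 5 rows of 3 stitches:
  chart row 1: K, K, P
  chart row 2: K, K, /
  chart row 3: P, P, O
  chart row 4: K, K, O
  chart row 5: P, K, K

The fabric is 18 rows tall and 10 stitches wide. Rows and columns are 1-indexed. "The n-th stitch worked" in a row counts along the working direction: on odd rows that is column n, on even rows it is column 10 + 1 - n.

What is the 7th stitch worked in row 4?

Result:
P

Derivation:
For row 4: chart row = ((4-1) mod 5) + 1 = 4; this is a WS (even) row.
Chart row 4 tiled across columns 1-10: K K O K K O K K O K
WS row: flip the tiled sequence (start at column 10) and apply K<->P; O and / stay.
Row 4 as worked: P O P P O P P O P P
Counting 7 along the worked row gives P.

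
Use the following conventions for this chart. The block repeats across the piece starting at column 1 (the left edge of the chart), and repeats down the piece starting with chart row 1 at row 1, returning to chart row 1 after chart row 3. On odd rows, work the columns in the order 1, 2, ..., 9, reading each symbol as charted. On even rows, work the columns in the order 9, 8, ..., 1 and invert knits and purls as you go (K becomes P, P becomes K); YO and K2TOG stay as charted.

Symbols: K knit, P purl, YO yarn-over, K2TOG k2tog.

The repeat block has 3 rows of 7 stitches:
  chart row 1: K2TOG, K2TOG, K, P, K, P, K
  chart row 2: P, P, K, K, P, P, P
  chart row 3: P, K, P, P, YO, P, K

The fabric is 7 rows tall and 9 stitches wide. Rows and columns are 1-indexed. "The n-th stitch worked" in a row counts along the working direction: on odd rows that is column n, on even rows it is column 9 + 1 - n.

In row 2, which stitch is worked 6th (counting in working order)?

== STITCH ==
P

Derivation:
Row 2 uses chart row ((2-1) mod 3)+1 = 2. Row 2 is even, so WS.
Chart row 2 tiled across columns 1-9: P P K K P P P P P
Wrong side: read the tiled row from column 9 down to 1 and exchange K with P (leave YO, K2TOG).
Row 2 as worked: K K K K K P P K K
The 6th stitch worked is P.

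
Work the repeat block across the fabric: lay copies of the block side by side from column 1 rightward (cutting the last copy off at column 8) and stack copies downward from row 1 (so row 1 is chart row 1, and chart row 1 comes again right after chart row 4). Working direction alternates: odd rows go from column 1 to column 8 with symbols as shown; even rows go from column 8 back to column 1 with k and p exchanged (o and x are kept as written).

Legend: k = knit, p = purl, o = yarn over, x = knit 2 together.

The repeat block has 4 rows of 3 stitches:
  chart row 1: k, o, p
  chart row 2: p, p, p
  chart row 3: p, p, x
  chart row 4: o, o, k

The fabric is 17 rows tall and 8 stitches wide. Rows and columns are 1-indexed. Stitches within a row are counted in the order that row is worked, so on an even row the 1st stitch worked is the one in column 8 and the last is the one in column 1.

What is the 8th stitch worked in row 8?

Result:
o

Derivation:
Row 8: (8-1) mod 4 = 3, so use chart row 4. Even row -> WS.
Chart row 4 tiled across columns 1-8: o o k o o k o o
WS: work from column 8 back to column 1 (reverse the tiled row), swapping k<->p (o and x unchanged).
Row 8 as worked: o o p o o p o o
Counting 8 along the worked row gives o.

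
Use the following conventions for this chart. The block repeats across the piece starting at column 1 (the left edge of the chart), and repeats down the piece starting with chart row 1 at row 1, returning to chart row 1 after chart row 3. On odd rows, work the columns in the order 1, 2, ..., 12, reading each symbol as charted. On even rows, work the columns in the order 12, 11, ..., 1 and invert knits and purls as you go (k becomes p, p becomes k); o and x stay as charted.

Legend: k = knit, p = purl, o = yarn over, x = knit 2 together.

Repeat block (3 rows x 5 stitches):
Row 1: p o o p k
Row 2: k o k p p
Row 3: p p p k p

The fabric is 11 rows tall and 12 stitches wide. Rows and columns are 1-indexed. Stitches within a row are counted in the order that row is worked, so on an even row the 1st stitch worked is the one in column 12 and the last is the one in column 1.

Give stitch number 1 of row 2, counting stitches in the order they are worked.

Row 2 uses chart row ((2-1) mod 3)+1 = 2. Row 2 is even, so WS.
Chart row 2 tiled across columns 1-12: k o k p p k o k p p k o
WS: work from column 12 back to column 1 (reverse the tiled row), swapping k<->p (o and x unchanged).
Row 2 as worked: o p k k p o p k k p o p
Counting 1 along the worked row gives o.

Stitch:
o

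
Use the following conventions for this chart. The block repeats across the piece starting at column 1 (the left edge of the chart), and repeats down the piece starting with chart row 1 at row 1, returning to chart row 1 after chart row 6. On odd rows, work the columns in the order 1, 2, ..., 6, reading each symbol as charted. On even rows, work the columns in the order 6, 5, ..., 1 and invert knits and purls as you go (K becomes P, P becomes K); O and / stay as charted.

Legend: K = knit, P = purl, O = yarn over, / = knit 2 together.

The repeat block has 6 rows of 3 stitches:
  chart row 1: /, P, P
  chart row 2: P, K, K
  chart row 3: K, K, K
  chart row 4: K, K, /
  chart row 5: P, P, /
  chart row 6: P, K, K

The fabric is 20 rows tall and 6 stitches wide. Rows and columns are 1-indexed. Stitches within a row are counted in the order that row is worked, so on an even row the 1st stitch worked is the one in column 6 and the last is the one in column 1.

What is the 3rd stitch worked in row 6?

For row 6: chart row = ((6-1) mod 6) + 1 = 6; this is a WS (even) row.
Chart row 6 tiled across columns 1-6: P K K P K K
WS row: flip the tiled sequence (start at column 6) and apply K<->P; O and / stay.
Row 6 as worked: P P K P P K
Stitch 3 in working order -> K

Stitch:
K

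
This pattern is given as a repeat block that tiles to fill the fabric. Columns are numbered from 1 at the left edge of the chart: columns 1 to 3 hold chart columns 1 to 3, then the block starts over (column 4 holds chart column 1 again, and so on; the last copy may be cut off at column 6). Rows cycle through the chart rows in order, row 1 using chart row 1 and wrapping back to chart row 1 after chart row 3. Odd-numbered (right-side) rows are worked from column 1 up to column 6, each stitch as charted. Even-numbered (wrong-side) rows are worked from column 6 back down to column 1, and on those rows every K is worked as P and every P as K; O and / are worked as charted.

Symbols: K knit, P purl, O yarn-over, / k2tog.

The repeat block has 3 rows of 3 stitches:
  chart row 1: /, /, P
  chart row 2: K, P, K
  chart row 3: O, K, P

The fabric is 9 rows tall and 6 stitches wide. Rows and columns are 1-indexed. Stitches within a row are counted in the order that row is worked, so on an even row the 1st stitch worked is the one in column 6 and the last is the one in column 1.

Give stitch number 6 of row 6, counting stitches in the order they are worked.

For row 6: chart row = ((6-1) mod 3) + 1 = 3; this is a WS (even) row.
Chart row 3 tiled across columns 1-6: O K P O K P
WS row: flip the tiled sequence (start at column 6) and apply K<->P; O and / stay.
Row 6 as worked: K P O K P O
Stitch 6 in working order -> O

Stitch:
O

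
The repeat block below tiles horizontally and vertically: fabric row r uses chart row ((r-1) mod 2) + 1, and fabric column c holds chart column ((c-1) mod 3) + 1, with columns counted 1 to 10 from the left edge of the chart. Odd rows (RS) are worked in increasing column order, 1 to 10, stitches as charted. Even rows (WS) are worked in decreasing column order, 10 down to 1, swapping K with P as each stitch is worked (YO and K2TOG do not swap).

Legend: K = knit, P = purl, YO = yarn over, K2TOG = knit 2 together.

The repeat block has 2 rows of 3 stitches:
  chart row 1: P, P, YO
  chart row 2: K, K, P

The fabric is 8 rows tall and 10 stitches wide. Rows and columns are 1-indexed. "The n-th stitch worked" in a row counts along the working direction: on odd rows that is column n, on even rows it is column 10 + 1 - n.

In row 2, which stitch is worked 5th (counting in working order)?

Row 2: (2-1) mod 2 = 1, so use chart row 2. Even row -> WS.
Chart row 2 tiled across columns 1-10: K K P K K P K K P K
WS: work from column 10 back to column 1 (reverse the tiled row), swapping K<->P (YO and K2TOG unchanged).
Row 2 as worked: P K P P K P P K P P
Stitch 5 in working order -> K

Stitch:
K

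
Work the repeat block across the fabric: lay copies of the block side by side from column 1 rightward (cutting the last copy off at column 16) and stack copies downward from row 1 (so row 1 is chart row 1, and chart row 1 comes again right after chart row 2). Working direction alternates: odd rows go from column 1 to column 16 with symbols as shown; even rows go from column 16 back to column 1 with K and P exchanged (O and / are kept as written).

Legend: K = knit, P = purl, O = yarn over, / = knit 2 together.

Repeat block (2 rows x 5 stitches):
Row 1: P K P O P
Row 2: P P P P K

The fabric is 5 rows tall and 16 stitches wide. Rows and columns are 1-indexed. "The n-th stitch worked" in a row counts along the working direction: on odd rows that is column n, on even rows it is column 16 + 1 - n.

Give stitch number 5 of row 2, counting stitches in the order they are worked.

Stitch:
K

Derivation:
Row 2: (2-1) mod 2 = 1, so use chart row 2. Even row -> WS.
Chart row 2 tiled across columns 1-16: P P P P K P P P P K P P P P K P
WS: work from column 16 back to column 1 (reverse the tiled row), swapping K<->P (O and / unchanged).
Row 2 as worked: K P K K K K P K K K K P K K K K
The 5th stitch worked is K.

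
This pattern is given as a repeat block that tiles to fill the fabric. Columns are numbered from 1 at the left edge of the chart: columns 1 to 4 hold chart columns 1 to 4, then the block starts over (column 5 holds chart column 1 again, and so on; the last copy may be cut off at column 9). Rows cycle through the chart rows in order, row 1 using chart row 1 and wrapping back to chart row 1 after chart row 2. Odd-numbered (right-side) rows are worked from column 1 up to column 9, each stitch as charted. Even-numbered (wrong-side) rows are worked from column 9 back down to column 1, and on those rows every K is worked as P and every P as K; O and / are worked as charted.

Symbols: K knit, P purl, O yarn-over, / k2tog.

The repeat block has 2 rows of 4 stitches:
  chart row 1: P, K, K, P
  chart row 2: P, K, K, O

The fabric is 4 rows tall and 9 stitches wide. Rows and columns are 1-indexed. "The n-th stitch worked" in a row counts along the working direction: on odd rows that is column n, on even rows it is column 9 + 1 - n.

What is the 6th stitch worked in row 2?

Stitch:
O

Derivation:
Row 2: (2-1) mod 2 = 1, so use chart row 2. Even row -> WS.
Chart row 2 tiled across columns 1-9: P K K O P K K O P
Wrong side: read the tiled row from column 9 down to 1 and exchange K with P (leave O, /).
Row 2 as worked: K O P P K O P P K
Stitch 6 in working order -> O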